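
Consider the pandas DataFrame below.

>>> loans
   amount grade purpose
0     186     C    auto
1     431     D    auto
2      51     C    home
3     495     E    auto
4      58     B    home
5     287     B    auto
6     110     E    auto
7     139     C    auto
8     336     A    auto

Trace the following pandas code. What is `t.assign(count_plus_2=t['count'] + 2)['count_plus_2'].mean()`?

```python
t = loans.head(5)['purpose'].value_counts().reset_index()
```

take first 5 rows:
   amount grade purpose
0     186     C    auto
1     431     D    auto
2      51     C    home
3     495     E    auto
4      58     B    home
value_counts of purpose:
purpose
auto    3
home    2
Name: count, dtype: int64
reset_index():
  purpose  count
0    auto      3
1    home      2
add column count_plus_2 = t['count'] + 2:
  purpose  count  count_plus_2
0    auto      3             5
1    home      2             4

4.5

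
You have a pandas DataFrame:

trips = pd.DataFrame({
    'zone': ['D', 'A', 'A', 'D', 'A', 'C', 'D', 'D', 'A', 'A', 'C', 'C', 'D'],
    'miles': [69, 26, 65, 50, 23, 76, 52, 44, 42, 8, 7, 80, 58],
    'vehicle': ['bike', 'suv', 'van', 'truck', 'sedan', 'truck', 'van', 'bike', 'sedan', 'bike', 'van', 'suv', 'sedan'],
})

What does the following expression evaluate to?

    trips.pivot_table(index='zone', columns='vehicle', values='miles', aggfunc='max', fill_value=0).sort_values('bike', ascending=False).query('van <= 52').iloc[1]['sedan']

0

pivot: rows=zone, cols=vehicle, max(miles):
vehicle  bike  sedan  suv  truck  van
zone                                 
A           8     42   26      0   65
C           0      0   80     76    7
D          69     58    0     50   52
sort by bike descending:
vehicle  bike  sedan  suv  truck  van
zone                                 
D          69     58    0     50   52
A           8     42   26      0   65
C           0      0   80     76    7
filter rows where van <= 52:
vehicle  bike  sedan  suv  truck  van
zone                                 
D          69     58    0     50   52
C           0      0   80     76    7
Finally, value at position 1, column 'sedan' = 0.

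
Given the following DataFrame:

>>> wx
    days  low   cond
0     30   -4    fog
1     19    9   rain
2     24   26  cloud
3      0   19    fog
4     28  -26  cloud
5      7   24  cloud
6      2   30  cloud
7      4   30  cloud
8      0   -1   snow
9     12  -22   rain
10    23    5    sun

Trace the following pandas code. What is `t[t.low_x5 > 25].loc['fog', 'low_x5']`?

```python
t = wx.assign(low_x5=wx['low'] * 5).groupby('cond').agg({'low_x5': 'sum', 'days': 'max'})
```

75

add column low_x5 = wx['low'] * 5:
    days  low   cond  low_x5
0     30   -4    fog     -20
1     19    9   rain      45
2     24   26  cloud     130
3      0   19    fog      95
4     28  -26  cloud    -130
5      7   24  cloud     120
6      2   30  cloud     150
7      4   30  cloud     150
8      0   -1   snow      -5
9     12  -22   rain    -110
10    23    5    sun      25
group by cond: sum(low_x5), max(days):
       low_x5  days
cond               
cloud     420    28
fog        75    30
rain      -65    19
snow       -5     0
sun        25    23
filter rows where low_x5 > 25:
       low_x5  days
cond               
cloud     420    28
fog        75    30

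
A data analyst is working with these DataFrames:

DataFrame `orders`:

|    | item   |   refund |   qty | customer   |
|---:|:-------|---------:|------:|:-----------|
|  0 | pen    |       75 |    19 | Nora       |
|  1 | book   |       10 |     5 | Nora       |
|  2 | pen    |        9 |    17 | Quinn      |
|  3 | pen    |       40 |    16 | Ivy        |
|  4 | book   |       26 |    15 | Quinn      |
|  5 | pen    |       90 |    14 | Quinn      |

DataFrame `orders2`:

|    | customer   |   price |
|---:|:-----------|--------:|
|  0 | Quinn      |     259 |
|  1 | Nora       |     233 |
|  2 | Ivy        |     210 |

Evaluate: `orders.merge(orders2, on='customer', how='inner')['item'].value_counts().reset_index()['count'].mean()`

merge on 'customer' (how='inner') → 6 rows:
   item  refund  qty customer  price
0   pen      75   19     Nora    233
1  book      10    5     Nora    233
2   pen       9   17    Quinn    259
3   pen      40   16      Ivy    210
4  book      26   15    Quinn    259
5   pen      90   14    Quinn    259
value_counts of item:
item
pen     4
book    2
Name: count, dtype: int64
reset_index():
   item  count
0   pen      4
1  book      2
Finally, mean of column 'count' = 3.0.

3.0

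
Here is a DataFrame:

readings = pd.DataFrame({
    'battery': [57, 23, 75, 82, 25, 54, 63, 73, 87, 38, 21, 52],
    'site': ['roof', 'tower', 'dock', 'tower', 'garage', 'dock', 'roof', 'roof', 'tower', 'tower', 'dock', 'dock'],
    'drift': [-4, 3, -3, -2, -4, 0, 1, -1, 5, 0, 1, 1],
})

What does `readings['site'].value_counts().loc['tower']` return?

value_counts of site:
site
tower     4
dock      4
roof      3
garage    1
Name: count, dtype: int64
Hence 4.

4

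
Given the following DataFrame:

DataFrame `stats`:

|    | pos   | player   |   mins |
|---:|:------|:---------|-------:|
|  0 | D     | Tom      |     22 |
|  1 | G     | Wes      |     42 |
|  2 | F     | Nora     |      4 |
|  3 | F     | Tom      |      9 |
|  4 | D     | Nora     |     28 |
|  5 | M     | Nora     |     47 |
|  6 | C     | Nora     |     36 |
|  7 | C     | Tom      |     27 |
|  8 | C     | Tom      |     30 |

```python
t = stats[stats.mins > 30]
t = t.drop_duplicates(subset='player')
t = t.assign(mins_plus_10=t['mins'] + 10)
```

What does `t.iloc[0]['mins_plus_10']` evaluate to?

filter rows where mins > 30:
  pos player  mins
1   G    Wes    42
5   M   Nora    47
6   C   Nora    36
drop duplicate player (keep=first):
  pos player  mins
1   G    Wes    42
5   M   Nora    47
add column mins_plus_10 = t['mins'] + 10:
  pos player  mins  mins_plus_10
1   G    Wes    42            52
5   M   Nora    47            57
Finally, value at position 0, column 'mins_plus_10' = 52.

52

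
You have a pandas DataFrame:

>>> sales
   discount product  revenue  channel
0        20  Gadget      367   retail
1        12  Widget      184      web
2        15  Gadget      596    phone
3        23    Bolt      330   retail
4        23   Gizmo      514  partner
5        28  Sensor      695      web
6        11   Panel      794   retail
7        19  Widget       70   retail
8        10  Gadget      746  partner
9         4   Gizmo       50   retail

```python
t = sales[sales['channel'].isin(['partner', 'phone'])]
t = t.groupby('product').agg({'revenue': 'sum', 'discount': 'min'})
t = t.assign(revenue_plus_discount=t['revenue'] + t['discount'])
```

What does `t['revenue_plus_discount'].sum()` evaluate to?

filter rows where channel in ['partner', 'phone']:
   discount product  revenue  channel
2        15  Gadget      596    phone
4        23   Gizmo      514  partner
8        10  Gadget      746  partner
group by product: sum(revenue), min(discount):
         revenue  discount
product                   
Gadget      1342        10
Gizmo        514        23
add column revenue_plus_discount = t['revenue'] + t['discount']:
         revenue  discount  revenue_plus_discount
product                                          
Gadget      1342        10                   1352
Gizmo        514        23                    537
Hence 1889.

1889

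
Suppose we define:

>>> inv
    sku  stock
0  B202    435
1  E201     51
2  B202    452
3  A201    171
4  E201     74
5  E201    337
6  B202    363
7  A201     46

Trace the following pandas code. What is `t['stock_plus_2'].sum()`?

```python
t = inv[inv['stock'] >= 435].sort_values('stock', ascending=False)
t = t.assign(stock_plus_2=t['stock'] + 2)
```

891

filter rows where stock >= 435:
    sku  stock
0  B202    435
2  B202    452
sort by stock descending:
    sku  stock
2  B202    452
0  B202    435
add column stock_plus_2 = t['stock'] + 2:
    sku  stock  stock_plus_2
2  B202    452           454
0  B202    435           437
Reading off the sum of column 'stock_plus_2', we get 891.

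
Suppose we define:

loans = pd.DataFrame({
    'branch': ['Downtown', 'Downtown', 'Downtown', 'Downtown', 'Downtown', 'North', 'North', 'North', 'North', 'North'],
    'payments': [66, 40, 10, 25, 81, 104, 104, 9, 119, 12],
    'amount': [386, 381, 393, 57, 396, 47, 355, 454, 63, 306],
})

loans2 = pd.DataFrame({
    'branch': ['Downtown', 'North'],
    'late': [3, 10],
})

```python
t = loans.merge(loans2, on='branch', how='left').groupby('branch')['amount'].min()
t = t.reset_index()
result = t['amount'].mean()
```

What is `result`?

52.0

merge on 'branch' (how='left') → 10 rows:
     branch  payments  amount  late
0  Downtown        66     386     3
1  Downtown        40     381     3
2  Downtown        10     393     3
3  Downtown        25      57     3
4  Downtown        81     396     3
5     North       104      47    10
6     North       104     355    10
7     North         9     454    10
8     North       119      63    10
9     North        12     306    10
group by branch, min of amount:
branch
Downtown    57
North       47
Name: amount, dtype: int64
reset_index():
     branch  amount
0  Downtown      57
1     North      47
Hence 52.0.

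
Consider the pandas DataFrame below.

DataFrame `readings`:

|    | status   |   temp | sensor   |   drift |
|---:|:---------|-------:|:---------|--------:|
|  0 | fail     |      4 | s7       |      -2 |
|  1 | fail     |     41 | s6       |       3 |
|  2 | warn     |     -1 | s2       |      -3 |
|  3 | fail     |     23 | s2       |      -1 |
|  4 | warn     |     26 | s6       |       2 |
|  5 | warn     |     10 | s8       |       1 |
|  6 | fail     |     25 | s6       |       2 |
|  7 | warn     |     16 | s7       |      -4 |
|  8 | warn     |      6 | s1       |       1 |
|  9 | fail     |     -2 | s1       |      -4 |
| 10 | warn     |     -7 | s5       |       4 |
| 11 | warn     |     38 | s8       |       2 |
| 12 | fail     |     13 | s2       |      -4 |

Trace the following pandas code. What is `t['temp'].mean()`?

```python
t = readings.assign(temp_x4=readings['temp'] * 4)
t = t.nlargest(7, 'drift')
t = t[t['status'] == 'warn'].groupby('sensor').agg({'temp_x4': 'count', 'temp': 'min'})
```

add column temp_x4 = readings['temp'] * 4:
   status  temp sensor  drift  temp_x4
0    fail     4     s7     -2       16
1    fail    41     s6      3      164
2    warn    -1     s2     -3       -4
3    fail    23     s2     -1       92
4    warn    26     s6      2      104
5    warn    10     s8      1       40
6    fail    25     s6      2      100
7    warn    16     s7     -4       64
8    warn     6     s1      1       24
9    fail    -2     s1     -4       -8
10   warn    -7     s5      4      -28
11   warn    38     s8      2      152
12   fail    13     s2     -4       52
take 7 rows with largest drift:
   status  temp sensor  drift  temp_x4
10   warn    -7     s5      4      -28
1    fail    41     s6      3      164
4    warn    26     s6      2      104
6    fail    25     s6      2      100
11   warn    38     s8      2      152
5    warn    10     s8      1       40
8    warn     6     s1      1       24
filter rows where status == 'warn':
   status  temp sensor  drift  temp_x4
10   warn    -7     s5      4      -28
4    warn    26     s6      2      104
11   warn    38     s8      2      152
5    warn    10     s8      1       40
8    warn     6     s1      1       24
group by sensor: count(temp_x4), min(temp):
        temp_x4  temp
sensor               
s1            1     6
s5            1    -7
s6            1    26
s8            2    10

8.75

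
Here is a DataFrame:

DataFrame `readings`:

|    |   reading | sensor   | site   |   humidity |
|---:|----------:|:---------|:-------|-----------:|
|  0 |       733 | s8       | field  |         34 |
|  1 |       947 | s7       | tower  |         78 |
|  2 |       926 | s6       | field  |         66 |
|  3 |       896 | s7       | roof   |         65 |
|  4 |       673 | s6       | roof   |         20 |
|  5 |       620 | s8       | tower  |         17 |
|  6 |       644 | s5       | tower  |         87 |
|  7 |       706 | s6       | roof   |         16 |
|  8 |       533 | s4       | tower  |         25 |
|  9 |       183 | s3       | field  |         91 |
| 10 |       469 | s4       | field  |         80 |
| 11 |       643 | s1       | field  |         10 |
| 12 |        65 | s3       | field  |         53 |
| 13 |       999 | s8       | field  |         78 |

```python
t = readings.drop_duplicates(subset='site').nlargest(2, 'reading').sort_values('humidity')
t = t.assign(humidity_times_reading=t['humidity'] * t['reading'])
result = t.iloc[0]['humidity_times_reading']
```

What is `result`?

58240

drop duplicate site (keep=first):
   reading sensor   site  humidity
0      733     s8  field        34
1      947     s7  tower        78
3      896     s7   roof        65
take 2 rows with largest reading:
   reading sensor   site  humidity
1      947     s7  tower        78
3      896     s7   roof        65
sort by humidity:
   reading sensor   site  humidity
3      896     s7   roof        65
1      947     s7  tower        78
add column humidity_times_reading = t['humidity'] * t['reading']:
   reading sensor   site  humidity  humidity_times_reading
3      896     s7   roof        65                   58240
1      947     s7  tower        78                   73866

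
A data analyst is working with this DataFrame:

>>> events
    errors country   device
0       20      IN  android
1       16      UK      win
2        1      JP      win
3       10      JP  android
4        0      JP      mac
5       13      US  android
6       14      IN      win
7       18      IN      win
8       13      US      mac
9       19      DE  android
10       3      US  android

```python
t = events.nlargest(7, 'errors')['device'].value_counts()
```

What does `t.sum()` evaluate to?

take 7 rows with largest errors:
   errors country   device
0      20      IN  android
9      19      DE  android
7      18      IN      win
1      16      UK      win
6      14      IN      win
5      13      US  android
8      13      US      mac
value_counts of device:
device
android    3
win        3
mac        1
Name: count, dtype: int64

7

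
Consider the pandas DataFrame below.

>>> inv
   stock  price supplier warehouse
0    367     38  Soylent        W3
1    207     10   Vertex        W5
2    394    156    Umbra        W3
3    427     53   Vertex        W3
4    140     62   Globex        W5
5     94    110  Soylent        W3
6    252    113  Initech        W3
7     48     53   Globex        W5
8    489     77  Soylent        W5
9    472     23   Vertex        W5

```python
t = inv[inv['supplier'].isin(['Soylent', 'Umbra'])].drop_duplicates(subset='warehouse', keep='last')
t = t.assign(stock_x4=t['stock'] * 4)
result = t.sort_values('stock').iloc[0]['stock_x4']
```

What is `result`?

376

filter rows where supplier in ['Soylent', 'Umbra']:
   stock  price supplier warehouse
0    367     38  Soylent        W3
2    394    156    Umbra        W3
5     94    110  Soylent        W3
8    489     77  Soylent        W5
drop duplicate warehouse (keep=last):
   stock  price supplier warehouse
5     94    110  Soylent        W3
8    489     77  Soylent        W5
add column stock_x4 = t['stock'] * 4:
   stock  price supplier warehouse  stock_x4
5     94    110  Soylent        W3       376
8    489     77  Soylent        W5      1956
sort by stock:
   stock  price supplier warehouse  stock_x4
5     94    110  Soylent        W3       376
8    489     77  Soylent        W5      1956
Reading off the value at position 0, column 'stock_x4', we get 376.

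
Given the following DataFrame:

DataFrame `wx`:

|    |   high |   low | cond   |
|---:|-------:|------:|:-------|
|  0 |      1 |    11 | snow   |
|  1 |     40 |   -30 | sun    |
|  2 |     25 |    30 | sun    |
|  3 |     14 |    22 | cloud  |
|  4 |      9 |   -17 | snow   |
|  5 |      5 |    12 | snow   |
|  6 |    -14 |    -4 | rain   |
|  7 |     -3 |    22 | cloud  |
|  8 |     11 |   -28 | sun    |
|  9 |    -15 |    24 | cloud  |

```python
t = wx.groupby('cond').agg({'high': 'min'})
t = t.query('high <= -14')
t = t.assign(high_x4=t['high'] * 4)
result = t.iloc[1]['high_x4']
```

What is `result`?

-56

group by cond, min of high:
       high
cond       
cloud   -15
rain    -14
snow      1
sun      11
filter rows where high <= -14:
       high
cond       
cloud   -15
rain    -14
add column high_x4 = t['high'] * 4:
       high  high_x4
cond                
cloud   -15      -60
rain    -14      -56
The value at position 1, column 'high_x4' is -56.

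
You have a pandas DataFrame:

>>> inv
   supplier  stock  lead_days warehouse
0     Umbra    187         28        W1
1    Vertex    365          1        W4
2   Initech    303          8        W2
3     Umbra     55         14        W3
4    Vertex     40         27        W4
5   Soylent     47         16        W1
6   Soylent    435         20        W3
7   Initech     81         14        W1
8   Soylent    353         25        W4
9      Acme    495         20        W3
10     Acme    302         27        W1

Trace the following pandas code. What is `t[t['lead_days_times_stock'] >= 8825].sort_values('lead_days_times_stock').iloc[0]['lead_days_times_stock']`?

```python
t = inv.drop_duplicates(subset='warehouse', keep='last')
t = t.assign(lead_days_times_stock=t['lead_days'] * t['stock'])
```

drop duplicate warehouse (keep=last):
   supplier  stock  lead_days warehouse
2   Initech    303          8        W2
8   Soylent    353         25        W4
9      Acme    495         20        W3
10     Acme    302         27        W1
add column lead_days_times_stock = t['lead_days'] * t['stock']:
   supplier  stock  lead_days warehouse  lead_days_times_stock
2   Initech    303          8        W2                   2424
8   Soylent    353         25        W4                   8825
9      Acme    495         20        W3                   9900
10     Acme    302         27        W1                   8154
filter rows where lead_days_times_stock >= 8825:
  supplier  stock  lead_days warehouse  lead_days_times_stock
8  Soylent    353         25        W4                   8825
9     Acme    495         20        W3                   9900
sort by lead_days_times_stock:
  supplier  stock  lead_days warehouse  lead_days_times_stock
8  Soylent    353         25        W4                   8825
9     Acme    495         20        W3                   9900
So iloc[0]['lead_days_times_stock'] = 8825.

8825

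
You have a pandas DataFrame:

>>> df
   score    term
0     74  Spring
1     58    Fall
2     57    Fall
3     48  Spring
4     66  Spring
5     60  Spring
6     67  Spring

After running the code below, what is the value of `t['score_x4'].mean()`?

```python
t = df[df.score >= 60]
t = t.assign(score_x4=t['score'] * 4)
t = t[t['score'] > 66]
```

filter rows where score >= 60:
   score    term
0     74  Spring
4     66  Spring
5     60  Spring
6     67  Spring
add column score_x4 = t['score'] * 4:
   score    term  score_x4
0     74  Spring       296
4     66  Spring       264
5     60  Spring       240
6     67  Spring       268
filter rows where score > 66:
   score    term  score_x4
0     74  Spring       296
6     67  Spring       268
Then the mean of column 'score_x4': 282.0

282.0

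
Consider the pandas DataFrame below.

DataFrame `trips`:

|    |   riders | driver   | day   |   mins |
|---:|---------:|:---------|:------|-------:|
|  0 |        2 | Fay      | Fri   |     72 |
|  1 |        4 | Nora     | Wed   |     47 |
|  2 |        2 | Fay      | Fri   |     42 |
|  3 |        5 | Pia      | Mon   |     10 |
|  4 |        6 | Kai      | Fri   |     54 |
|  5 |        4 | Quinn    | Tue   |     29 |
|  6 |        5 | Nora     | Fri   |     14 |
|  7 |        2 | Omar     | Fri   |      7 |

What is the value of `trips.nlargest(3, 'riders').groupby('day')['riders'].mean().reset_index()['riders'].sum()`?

10.5

take 3 rows with largest riders:
   riders driver  day  mins
4       6    Kai  Fri    54
3       5    Pia  Mon    10
6       5   Nora  Fri    14
group by day, mean of riders:
day
Fri    5.5
Mon    5.0
Name: riders, dtype: float64
reset_index():
   day  riders
0  Fri     5.5
1  Mon     5.0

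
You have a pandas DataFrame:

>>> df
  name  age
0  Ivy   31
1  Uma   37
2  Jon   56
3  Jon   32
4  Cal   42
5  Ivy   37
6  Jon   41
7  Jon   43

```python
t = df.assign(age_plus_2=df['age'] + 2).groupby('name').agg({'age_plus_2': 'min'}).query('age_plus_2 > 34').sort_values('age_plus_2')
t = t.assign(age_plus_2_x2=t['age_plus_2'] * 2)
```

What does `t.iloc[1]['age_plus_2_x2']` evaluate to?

add column age_plus_2 = df['age'] + 2:
  name  age  age_plus_2
0  Ivy   31          33
1  Uma   37          39
2  Jon   56          58
3  Jon   32          34
4  Cal   42          44
5  Ivy   37          39
6  Jon   41          43
7  Jon   43          45
group by name, min of age_plus_2:
      age_plus_2
name            
Cal           44
Ivy           33
Jon           34
Uma           39
filter rows where age_plus_2 > 34:
      age_plus_2
name            
Cal           44
Uma           39
sort by age_plus_2:
      age_plus_2
name            
Uma           39
Cal           44
add column age_plus_2_x2 = t['age_plus_2'] * 2:
      age_plus_2  age_plus_2_x2
name                           
Uma           39             78
Cal           44             88
Reading off the value at position 1, column 'age_plus_2_x2', we get 88.

88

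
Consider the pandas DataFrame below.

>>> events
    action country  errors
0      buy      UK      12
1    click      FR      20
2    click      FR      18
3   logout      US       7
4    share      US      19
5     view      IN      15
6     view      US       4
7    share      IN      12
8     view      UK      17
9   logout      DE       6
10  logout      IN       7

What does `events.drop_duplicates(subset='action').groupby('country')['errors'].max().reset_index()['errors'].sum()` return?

66

drop duplicate action (keep=first):
   action country  errors
0     buy      UK      12
1   click      FR      20
3  logout      US       7
4   share      US      19
5    view      IN      15
group by country, max of errors:
country
FR    20
IN    15
UK    12
US    19
Name: errors, dtype: int64
reset_index():
  country  errors
0      FR      20
1      IN      15
2      UK      12
3      US      19
Finally, sum of column 'errors' = 66.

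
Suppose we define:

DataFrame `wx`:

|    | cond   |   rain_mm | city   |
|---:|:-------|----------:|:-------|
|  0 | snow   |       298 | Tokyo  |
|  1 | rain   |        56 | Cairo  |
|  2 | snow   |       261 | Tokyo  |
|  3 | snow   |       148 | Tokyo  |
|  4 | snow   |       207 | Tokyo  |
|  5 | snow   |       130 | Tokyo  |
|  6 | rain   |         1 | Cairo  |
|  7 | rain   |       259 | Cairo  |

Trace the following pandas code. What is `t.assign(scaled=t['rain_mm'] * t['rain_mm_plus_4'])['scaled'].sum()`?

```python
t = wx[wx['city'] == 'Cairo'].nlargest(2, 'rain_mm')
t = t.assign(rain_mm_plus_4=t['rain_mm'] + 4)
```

filter rows where city == 'Cairo':
   cond  rain_mm   city
1  rain       56  Cairo
6  rain        1  Cairo
7  rain      259  Cairo
take 2 rows with largest rain_mm:
   cond  rain_mm   city
7  rain      259  Cairo
1  rain       56  Cairo
add column rain_mm_plus_4 = t['rain_mm'] + 4:
   cond  rain_mm   city  rain_mm_plus_4
7  rain      259  Cairo             263
1  rain       56  Cairo              60
add column scaled = t['rain_mm'] * t['rain_mm_plus_4']:
   cond  rain_mm   city  rain_mm_plus_4  scaled
7  rain      259  Cairo             263   68117
1  rain       56  Cairo              60    3360
Then the sum of column 'scaled': 71477

71477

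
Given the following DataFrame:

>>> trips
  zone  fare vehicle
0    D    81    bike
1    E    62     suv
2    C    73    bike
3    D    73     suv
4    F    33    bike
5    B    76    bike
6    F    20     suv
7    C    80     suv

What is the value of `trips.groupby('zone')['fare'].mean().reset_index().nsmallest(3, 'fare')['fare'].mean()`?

54.8333333333

group by zone, mean of fare:
zone
B    76.0
C    76.5
D    77.0
E    62.0
F    26.5
Name: fare, dtype: float64
reset_index():
  zone  fare
0    B  76.0
1    C  76.5
2    D  77.0
3    E  62.0
4    F  26.5
take 3 rows with smallest fare:
  zone  fare
4    F  26.5
3    E  62.0
0    B  76.0
Finally, mean of column 'fare' = 54.8333333333.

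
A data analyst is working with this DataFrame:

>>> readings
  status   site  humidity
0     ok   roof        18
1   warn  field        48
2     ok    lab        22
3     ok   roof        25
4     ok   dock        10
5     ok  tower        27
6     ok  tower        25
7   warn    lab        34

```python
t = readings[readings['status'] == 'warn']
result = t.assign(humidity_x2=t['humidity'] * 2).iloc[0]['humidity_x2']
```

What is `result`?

96

filter rows where status == 'warn':
  status   site  humidity
1   warn  field        48
7   warn    lab        34
add column humidity_x2 = t['humidity'] * 2:
  status   site  humidity  humidity_x2
1   warn  field        48           96
7   warn    lab        34           68
Finally, value at position 0, column 'humidity_x2' = 96.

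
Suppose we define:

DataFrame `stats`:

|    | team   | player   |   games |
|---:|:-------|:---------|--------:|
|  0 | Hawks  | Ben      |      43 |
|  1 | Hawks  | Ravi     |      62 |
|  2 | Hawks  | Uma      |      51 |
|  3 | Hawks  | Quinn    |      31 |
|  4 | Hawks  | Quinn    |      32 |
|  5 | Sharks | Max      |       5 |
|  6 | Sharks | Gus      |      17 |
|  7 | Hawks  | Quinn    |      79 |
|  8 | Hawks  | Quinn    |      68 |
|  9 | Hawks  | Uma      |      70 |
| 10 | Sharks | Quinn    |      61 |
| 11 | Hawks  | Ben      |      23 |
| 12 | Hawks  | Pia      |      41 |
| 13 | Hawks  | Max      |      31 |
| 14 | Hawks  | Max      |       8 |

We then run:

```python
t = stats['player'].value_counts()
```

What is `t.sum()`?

15

value_counts of player:
player
Quinn    5
Max      3
Ben      2
Uma      2
Ravi     1
Gus      1
Pia      1
Name: count, dtype: int64
sum of the resulting series → 15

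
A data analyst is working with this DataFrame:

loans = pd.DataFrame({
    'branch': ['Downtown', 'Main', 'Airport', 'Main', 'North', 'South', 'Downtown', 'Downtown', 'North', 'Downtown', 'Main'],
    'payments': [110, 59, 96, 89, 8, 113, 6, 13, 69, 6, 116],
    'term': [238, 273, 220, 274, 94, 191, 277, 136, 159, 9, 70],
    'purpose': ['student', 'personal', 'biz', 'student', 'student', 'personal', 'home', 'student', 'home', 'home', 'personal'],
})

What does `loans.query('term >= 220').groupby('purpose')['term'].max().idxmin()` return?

filter rows where term >= 220:
     branch  payments  term   purpose
0  Downtown       110   238   student
1      Main        59   273  personal
2   Airport        96   220       biz
3      Main        89   274   student
6  Downtown         6   277      home
group by purpose, max of term:
purpose
biz         220
home        277
personal    273
student     274
Name: term, dtype: int64

biz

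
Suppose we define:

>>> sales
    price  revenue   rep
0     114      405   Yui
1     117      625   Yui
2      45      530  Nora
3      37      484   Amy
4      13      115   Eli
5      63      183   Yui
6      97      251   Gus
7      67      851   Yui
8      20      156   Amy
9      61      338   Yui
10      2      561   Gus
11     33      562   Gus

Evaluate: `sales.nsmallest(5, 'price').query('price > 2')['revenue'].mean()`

take 5 rows with smallest price:
    price  revenue  rep
10      2      561  Gus
4      13      115  Eli
8      20      156  Amy
11     33      562  Gus
3      37      484  Amy
filter rows where price > 2:
    price  revenue  rep
4      13      115  Eli
8      20      156  Amy
11     33      562  Gus
3      37      484  Amy
The mean of column 'revenue' is 329.25.

329.25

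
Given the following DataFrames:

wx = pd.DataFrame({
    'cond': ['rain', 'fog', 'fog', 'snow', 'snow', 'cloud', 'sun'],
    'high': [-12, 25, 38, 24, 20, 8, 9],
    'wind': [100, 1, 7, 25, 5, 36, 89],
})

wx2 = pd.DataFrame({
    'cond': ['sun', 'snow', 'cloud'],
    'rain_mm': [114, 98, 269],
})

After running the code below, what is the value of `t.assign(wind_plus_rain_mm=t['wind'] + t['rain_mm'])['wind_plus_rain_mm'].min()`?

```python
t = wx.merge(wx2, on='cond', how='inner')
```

merge on 'cond' (how='inner') → 4 rows:
    cond  high  wind  rain_mm
0   snow    24    25       98
1   snow    20     5       98
2  cloud     8    36      269
3    sun     9    89      114
add column wind_plus_rain_mm = t['wind'] + t['rain_mm']:
    cond  high  wind  rain_mm  wind_plus_rain_mm
0   snow    24    25       98                123
1   snow    20     5       98                103
2  cloud     8    36      269                305
3    sun     9    89      114                203
min of column 'wind_plus_rain_mm' → 103

103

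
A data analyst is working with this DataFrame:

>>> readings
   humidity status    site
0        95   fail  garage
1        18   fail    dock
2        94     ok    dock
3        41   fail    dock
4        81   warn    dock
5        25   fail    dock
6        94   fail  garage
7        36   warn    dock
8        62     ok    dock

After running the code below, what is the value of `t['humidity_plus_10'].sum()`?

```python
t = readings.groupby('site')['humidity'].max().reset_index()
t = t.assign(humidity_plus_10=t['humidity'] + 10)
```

209

group by site, max of humidity:
site
dock      94
garage    95
Name: humidity, dtype: int64
reset_index():
     site  humidity
0    dock        94
1  garage        95
add column humidity_plus_10 = t['humidity'] + 10:
     site  humidity  humidity_plus_10
0    dock        94               104
1  garage        95               105
sum of column 'humidity_plus_10' → 209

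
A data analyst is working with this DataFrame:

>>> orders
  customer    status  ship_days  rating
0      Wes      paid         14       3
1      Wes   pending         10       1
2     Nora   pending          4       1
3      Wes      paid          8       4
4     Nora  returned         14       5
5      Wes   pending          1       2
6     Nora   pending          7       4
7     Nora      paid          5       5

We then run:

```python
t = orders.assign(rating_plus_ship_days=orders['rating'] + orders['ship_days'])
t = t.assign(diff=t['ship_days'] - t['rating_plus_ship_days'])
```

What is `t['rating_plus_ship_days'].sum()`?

88

add column rating_plus_ship_days = orders['rating'] + orders['ship_days']:
  customer    status  ship_days  rating  rating_plus_ship_days
0      Wes      paid         14       3                     17
1      Wes   pending         10       1                     11
2     Nora   pending          4       1                      5
3      Wes      paid          8       4                     12
4     Nora  returned         14       5                     19
5      Wes   pending          1       2                      3
6     Nora   pending          7       4                     11
7     Nora      paid          5       5                     10
add column diff = t['ship_days'] - t['rating_plus_ship_days']:
  customer    status  ship_days  rating  rating_plus_ship_days  diff
0      Wes      paid         14       3                     17    -3
1      Wes   pending         10       1                     11    -1
2     Nora   pending          4       1                      5    -1
3      Wes      paid          8       4                     12    -4
4     Nora  returned         14       5                     19    -5
5      Wes   pending          1       2                      3    -2
6     Nora   pending          7       4                     11    -4
7     Nora      paid          5       5                     10    -5
Taking the sum of column 'rating_plus_ship_days' gives 88.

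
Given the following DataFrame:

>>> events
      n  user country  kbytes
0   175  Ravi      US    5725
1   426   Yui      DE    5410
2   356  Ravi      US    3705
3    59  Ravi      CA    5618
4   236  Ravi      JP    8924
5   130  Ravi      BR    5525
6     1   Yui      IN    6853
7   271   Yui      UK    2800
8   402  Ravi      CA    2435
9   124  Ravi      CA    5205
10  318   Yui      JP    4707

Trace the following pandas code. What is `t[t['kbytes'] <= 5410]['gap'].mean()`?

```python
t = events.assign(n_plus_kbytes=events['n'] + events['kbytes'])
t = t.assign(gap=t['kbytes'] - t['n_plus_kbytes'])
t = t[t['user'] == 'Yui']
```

add column n_plus_kbytes = events['n'] + events['kbytes']:
      n  user country  kbytes  n_plus_kbytes
0   175  Ravi      US    5725           5900
1   426   Yui      DE    5410           5836
2   356  Ravi      US    3705           4061
3    59  Ravi      CA    5618           5677
4   236  Ravi      JP    8924           9160
5   130  Ravi      BR    5525           5655
6     1   Yui      IN    6853           6854
7   271   Yui      UK    2800           3071
8   402  Ravi      CA    2435           2837
9   124  Ravi      CA    5205           5329
10  318   Yui      JP    4707           5025
add column gap = t['kbytes'] - t['n_plus_kbytes']:
      n  user country  kbytes  n_plus_kbytes  gap
0   175  Ravi      US    5725           5900 -175
1   426   Yui      DE    5410           5836 -426
2   356  Ravi      US    3705           4061 -356
3    59  Ravi      CA    5618           5677  -59
4   236  Ravi      JP    8924           9160 -236
5   130  Ravi      BR    5525           5655 -130
6     1   Yui      IN    6853           6854   -1
7   271   Yui      UK    2800           3071 -271
8   402  Ravi      CA    2435           2837 -402
9   124  Ravi      CA    5205           5329 -124
10  318   Yui      JP    4707           5025 -318
filter rows where user == 'Yui':
      n user country  kbytes  n_plus_kbytes  gap
1   426  Yui      DE    5410           5836 -426
6     1  Yui      IN    6853           6854   -1
7   271  Yui      UK    2800           3071 -271
10  318  Yui      JP    4707           5025 -318
filter rows where kbytes <= 5410:
      n user country  kbytes  n_plus_kbytes  gap
1   426  Yui      DE    5410           5836 -426
7   271  Yui      UK    2800           3071 -271
10  318  Yui      JP    4707           5025 -318
So mean() = -338.333333333.

-338.333333333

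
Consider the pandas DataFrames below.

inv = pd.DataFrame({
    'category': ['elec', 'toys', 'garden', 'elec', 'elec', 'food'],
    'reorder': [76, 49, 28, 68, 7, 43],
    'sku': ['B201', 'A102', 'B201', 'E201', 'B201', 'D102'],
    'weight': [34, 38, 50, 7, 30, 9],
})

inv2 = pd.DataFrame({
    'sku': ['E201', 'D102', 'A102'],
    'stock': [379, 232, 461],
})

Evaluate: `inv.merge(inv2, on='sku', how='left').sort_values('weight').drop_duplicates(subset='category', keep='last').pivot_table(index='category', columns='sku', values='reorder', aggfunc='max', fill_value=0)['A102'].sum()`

merge on 'sku' (how='left') → 6 rows:
  category  reorder   sku  weight  stock
0     elec       76  B201      34    NaN
1     toys       49  A102      38  461.0
2   garden       28  B201      50    NaN
3     elec       68  E201       7  379.0
4     elec        7  B201      30    NaN
5     food       43  D102       9  232.0
sort by weight:
  category  reorder   sku  weight  stock
3     elec       68  E201       7  379.0
5     food       43  D102       9  232.0
4     elec        7  B201      30    NaN
0     elec       76  B201      34    NaN
1     toys       49  A102      38  461.0
2   garden       28  B201      50    NaN
drop duplicate category (keep=last):
  category  reorder   sku  weight  stock
5     food       43  D102       9  232.0
0     elec       76  B201      34    NaN
1     toys       49  A102      38  461.0
2   garden       28  B201      50    NaN
pivot: rows=category, cols=sku, max(reorder):
sku       A102  B201  D102
category                  
elec         0    76     0
food         0     0    43
garden       0    28     0
toys        49     0     0
Finally, sum of column 'A102' = 49.

49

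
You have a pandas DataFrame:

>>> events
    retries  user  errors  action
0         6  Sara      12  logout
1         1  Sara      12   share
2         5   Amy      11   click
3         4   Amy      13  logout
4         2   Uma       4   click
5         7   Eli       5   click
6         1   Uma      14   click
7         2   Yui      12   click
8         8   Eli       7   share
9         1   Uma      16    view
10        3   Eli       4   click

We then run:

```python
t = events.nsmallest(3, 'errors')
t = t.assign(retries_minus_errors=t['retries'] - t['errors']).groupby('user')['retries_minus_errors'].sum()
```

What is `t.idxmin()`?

take 3 rows with smallest errors:
    retries user  errors action
4         2  Uma       4  click
10        3  Eli       4  click
5         7  Eli       5  click
add column retries_minus_errors = t['retries'] - t['errors']:
    retries user  errors action  retries_minus_errors
4         2  Uma       4  click                    -2
10        3  Eli       4  click                    -1
5         7  Eli       5  click                     2
group by user, sum of retries_minus_errors:
user
Eli    1
Uma   -2
Name: retries_minus_errors, dtype: int64
Then the label with the smallest value: Uma

Uma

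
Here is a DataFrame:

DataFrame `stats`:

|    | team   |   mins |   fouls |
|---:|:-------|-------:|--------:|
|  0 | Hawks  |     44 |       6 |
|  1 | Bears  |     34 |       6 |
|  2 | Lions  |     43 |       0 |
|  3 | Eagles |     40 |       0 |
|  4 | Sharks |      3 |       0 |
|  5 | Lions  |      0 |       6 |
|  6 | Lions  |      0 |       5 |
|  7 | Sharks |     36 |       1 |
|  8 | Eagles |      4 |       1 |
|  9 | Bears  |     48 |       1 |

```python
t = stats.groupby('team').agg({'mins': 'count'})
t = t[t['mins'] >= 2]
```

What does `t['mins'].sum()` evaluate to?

group by team, count of mins:
        mins
team        
Bears      2
Eagles     2
Hawks      1
Lions      3
Sharks     2
filter rows where mins >= 2:
        mins
team        
Bears      2
Eagles     2
Lions      3
Sharks     2
So sum() = 9.

9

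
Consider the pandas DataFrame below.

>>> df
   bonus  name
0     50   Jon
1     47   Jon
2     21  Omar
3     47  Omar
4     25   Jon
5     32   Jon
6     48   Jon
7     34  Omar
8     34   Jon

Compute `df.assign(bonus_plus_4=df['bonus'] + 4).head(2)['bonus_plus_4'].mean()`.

52.5

add column bonus_plus_4 = df['bonus'] + 4:
   bonus  name  bonus_plus_4
0     50   Jon            54
1     47   Jon            51
2     21  Omar            25
3     47  Omar            51
4     25   Jon            29
5     32   Jon            36
6     48   Jon            52
7     34  Omar            38
8     34   Jon            38
take first 2 rows:
   bonus name  bonus_plus_4
0     50  Jon            54
1     47  Jon            51
So mean() = 52.5.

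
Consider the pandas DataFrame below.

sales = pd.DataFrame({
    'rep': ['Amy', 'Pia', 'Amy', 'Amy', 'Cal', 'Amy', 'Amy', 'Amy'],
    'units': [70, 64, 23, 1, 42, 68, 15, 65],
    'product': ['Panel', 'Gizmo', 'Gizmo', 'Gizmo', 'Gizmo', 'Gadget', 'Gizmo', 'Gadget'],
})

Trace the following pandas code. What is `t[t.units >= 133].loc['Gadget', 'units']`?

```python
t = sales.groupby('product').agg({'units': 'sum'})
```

group by product, sum of units:
         units
product       
Gadget     133
Gizmo      145
Panel       70
filter rows where units >= 133:
         units
product       
Gadget     133
Gizmo      145
value at row 'Gadget', column 'units' → 133

133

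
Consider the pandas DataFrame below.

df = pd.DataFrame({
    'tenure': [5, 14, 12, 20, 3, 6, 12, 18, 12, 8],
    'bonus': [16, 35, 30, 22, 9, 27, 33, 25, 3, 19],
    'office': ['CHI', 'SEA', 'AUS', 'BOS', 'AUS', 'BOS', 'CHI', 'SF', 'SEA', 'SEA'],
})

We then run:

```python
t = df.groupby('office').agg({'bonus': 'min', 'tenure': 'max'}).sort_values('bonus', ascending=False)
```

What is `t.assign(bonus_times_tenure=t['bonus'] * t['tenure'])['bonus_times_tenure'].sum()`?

group by office: min(bonus), max(tenure):
        bonus  tenure
office               
AUS         9      12
BOS        22      20
CHI        16      12
SEA         3      14
SF         25      18
sort by bonus descending:
        bonus  tenure
office               
SF         25      18
BOS        22      20
CHI        16      12
AUS         9      12
SEA         3      14
add column bonus_times_tenure = t['bonus'] * t['tenure']:
        bonus  tenure  bonus_times_tenure
office                                   
SF         25      18                 450
BOS        22      20                 440
CHI        16      12                 192
AUS         9      12                 108
SEA         3      14                  42
Reading off the sum of column 'bonus_times_tenure', we get 1232.

1232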